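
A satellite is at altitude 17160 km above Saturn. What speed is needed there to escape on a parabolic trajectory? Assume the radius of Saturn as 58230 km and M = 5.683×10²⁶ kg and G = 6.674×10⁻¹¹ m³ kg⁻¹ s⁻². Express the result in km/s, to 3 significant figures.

μ = GM = 6.674×10⁻¹¹ × 5.683×10²⁶ = 3.793×10¹⁶ m³/s².
r = 58230 + 17160 = 75390 km = 7.5390×10⁷ m.
Escape speed v_esc = √(2μ/r) = √(2 × 3.793×10¹⁶ / 7.539×10⁷) = √(1.006×10⁹) = 31720 m/s.
= 31.72 km/s.

v_esc ≈ 31.7 km/s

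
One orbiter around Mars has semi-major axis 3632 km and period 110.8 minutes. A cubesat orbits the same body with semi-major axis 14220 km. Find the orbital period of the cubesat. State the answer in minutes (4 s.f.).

T₂ ≈ 858.4 minutes

Kepler's third law: T² ∝ a³, so T₂ = T₁ (a₂/a₁)^(3/2).
a₂/a₁ = 3.915, (a₂/a₁)^(3/2) = 7.747.
T₂ = 110.8 × 7.747 = 858.4 minutes.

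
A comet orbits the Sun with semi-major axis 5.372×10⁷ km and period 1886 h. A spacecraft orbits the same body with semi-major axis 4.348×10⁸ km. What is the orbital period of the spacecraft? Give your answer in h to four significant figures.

Kepler's third law: T² ∝ a³, so T₂ = T₁ (a₂/a₁)^(3/2).
a₂/a₁ = 8.094, (a₂/a₁)^(3/2) = 23.03.
T₂ = 1886 × 23.03 = 43430 h.

T₂ ≈ 43430 h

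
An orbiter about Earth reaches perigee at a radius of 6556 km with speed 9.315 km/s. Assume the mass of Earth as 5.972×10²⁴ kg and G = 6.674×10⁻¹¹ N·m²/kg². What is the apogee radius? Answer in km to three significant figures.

apogee radius ≈ 16300 km

μ = GM = 6.674×10⁻¹¹ × 5.972×10²⁴ = 3.986×10¹⁴ m³/s².
r_p = 6.556×10⁶ m.
Specific energy ε = v²/2 − μ/r = -1.741×10⁷ J/kg, so a = −μ/(2ε) = 1.145×10⁷ m.
The apsides satisfy r_p + r_a = 2a, so the apogee radius is 2a − r_p = 1.634×10⁷ m = 16337 km.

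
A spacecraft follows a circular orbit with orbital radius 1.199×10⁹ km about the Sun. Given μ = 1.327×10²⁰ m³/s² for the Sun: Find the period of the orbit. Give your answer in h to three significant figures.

T ≈ 199000 h

r = 1.199×10⁹ km = 1.199×10¹² m.
Kepler's third law: T = 2π√(r³/μ) = 2π√((1.199×10¹²)³ / 1.327×10²⁰).
r³/μ = 1.299×10¹⁶ s², so T = 2π × 1.140×10⁸ = 7.161×10⁸ s.
Converting: 7.161×10⁸ s ÷ 3600 = 1.989×10⁵ h.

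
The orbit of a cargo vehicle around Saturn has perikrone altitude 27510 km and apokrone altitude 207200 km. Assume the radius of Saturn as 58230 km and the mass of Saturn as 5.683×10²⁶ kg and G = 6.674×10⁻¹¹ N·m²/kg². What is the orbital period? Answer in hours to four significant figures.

T ≈ 20.85 hours

μ = GM = 6.674×10⁻¹¹ × 5.683×10²⁶ = 3.793×10¹⁶ m³/s².
r_p = 58230 + 27510 = 85740 km = 8.5740×10⁷ m.
r_a = 58230 + 207200 = 265430 km = 2.6543×10⁸ m.
Semi-major axis a = (r_p + r_a)/2 = (85740 + 2.6543×10⁵)/2 = 1.7558×10⁵ km = 1.756×10⁸ m.
By Kepler's third law T = 2π√(a³/μ) = 2π × 1.195×10⁴ = 7.506×10⁴ s.
= 20.85 hours.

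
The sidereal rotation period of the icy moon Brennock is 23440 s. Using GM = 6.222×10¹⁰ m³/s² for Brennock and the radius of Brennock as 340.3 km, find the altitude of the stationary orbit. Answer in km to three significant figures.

h_sync ≈ 613 km

A synchronous orbit has period T, so by Kepler's third law a = (μT²/4π²)^(1/3).
μT²/4π² = 6.222×10¹⁰ × (2.344×10⁴)² / 39.48 = 8.659×10¹⁷ m³.
a = 9.532×10⁵ m = 953.15 km.
Altitude h = a − R = 953.15 − 340.3 = 612.85 km.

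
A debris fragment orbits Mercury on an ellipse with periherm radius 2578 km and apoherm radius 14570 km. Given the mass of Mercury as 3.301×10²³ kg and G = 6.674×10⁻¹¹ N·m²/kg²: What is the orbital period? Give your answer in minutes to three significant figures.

μ = GM = 6.674×10⁻¹¹ × 3.301×10²³ = 2.203×10¹³ m³/s².
Semi-major axis a = (r_p + r_a)/2 = (2578.0 + 14570)/2 = 8574.0 km = 8.574×10⁶ m.
By Kepler's third law T = 2π√(a³/μ) = 2π × 5.349×10³ = 3.361×10⁴ s.
= 560.1 minutes.

T ≈ 560 minutes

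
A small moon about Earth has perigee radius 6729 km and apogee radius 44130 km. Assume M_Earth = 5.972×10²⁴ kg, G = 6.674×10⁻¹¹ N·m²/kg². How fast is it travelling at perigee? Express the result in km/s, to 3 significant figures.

v ≈ 10.1 km/s

μ = GM = 6.674×10⁻¹¹ × 5.972×10²⁴ = 3.986×10¹⁴ m³/s².
Semi-major axis a = (r_p + r_a)/2 = 25430 km = 2.543×10⁷ m.
Vis-viva: v² = μ(2/r − 1/a) = 3.986×10¹⁴ × (2.972×10⁻⁷ − 3.932×10⁻⁸) = 1.028×10⁸ m²/s².
v = 10140 m/s = 10.14 km/s.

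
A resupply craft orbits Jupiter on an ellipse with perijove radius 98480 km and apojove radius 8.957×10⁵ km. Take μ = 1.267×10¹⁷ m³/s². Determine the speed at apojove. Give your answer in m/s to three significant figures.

v ≈ 5290 m/s

Semi-major axis a = (r_p + r_a)/2 = 4.9709×10⁵ km = 4.971×10⁸ m.
Vis-viva: v² = μ(2/r − 1/a) = 1.267×10¹⁷ × (2.233×10⁻⁹ − 2.012×10⁻⁹) = 2.802×10⁷ m²/s².
v = 5294 m/s.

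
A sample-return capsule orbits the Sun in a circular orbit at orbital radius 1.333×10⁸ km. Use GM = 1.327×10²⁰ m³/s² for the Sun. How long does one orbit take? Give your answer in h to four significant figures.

r = 1.333×10⁸ km = 1.333×10¹¹ m.
Kepler's third law: T = 2π√(r³/μ) = 2π√((1.333×10¹¹)³ / 1.327×10²⁰).
r³/μ = 1.785×10¹³ s², so T = 2π × 4.225×10⁶ = 2.655×10⁷ s.
Converting: 2.655×10⁷ s ÷ 3600 = 7374 h.

T ≈ 7374 h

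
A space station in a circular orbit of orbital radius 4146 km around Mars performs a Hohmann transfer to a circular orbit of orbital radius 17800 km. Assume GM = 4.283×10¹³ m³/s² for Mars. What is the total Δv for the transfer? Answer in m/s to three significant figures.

r₁ = 4146 km = 4.146×10⁶ m.
r₂ = 17800 km = 1.780×10⁷ m.
Transfer ellipse a_t = (r₁ + r₂)/2 = 1.097×10⁷ m.
At r₁: circular v_c1 = √(μ/r₁) = 3214 m/s; transfer-periapsis v_p = √[μ(2/r₁ − 1/a_t)] = 4094 m/s.
Δv₁ = v_p − v_c1 = 879.5 m/s.
At r₂: circular v_c2 = √(μ/r₂) = 1551 m/s; transfer-apoapsis v_a = √[μ(2/r₂ − 1/a_t)] = 953.5 m/s.
Δv₂ = v_c2 − v_a = 597.7 m/s.
Total Δv = Δv₁ + Δv₂ = 1477 m/s.

Δv_total ≈ 1480 m/s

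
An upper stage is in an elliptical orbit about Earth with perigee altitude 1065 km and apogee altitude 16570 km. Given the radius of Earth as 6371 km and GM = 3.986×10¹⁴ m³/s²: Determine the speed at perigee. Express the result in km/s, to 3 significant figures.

v ≈ 9.00 km/s

r_p = 6371 + 1065 = 7436.0 km = 7.4360×10⁶ m.
r_a = 6371 + 16570 = 22941 km = 2.2941×10⁷ m.
Semi-major axis a = (r_p + r_a)/2 = 15188 km = 1.519×10⁷ m.
Vis-viva: v² = μ(2/r − 1/a) = 3.986×10¹⁴ × (2.690×10⁻⁷ − 6.584×10⁻⁸) = 8.096×10⁷ m²/s².
v = 8998 m/s = 8.998 km/s.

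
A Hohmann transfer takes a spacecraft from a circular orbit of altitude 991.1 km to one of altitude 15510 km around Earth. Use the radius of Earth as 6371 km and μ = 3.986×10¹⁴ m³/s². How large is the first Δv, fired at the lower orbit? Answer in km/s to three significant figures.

Δv ≈ 1.64 km/s

r₁ = 6371 + 991.1 = 7362.1 km = 7.3621×10⁶ m.
r₂ = 6371 + 15510 = 21881 km = 2.1881×10⁷ m.
Transfer ellipse a_t = (r₁ + r₂)/2 = 1.462×10⁷ m.
At r₁: circular v_c1 = √(μ/r₁) = 7358 m/s; transfer-perigee v_p = √[μ(2/r₁ − 1/a_t)] = 9001 m/s.
Δv₁ = v_p − v_c1 = 1643 m/s.
= 1.643 km/s.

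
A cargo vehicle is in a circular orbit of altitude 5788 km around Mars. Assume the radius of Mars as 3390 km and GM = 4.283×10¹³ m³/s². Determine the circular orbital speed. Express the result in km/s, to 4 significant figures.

r = 3390 + 5788 = 9178.0 km = 9.1780×10⁶ m.
For a circular orbit v = √(μ/r) = √(4.283×10¹³ / 9.178×10⁶) = √(4.667×10⁶) = 2160 m/s.
That is 2.160 km/s.

v ≈ 2.160 km/s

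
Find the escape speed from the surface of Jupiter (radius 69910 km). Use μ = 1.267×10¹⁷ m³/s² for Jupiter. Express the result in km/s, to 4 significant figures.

r = R = 6.991×10⁷ m.
Escape speed v_esc = √(2μ/r) = √(2 × 1.267×10¹⁷ / 6.991×10⁷) = √(3.625×10⁹) = 60210 m/s.
= 60.21 km/s.

v_esc ≈ 60.21 km/s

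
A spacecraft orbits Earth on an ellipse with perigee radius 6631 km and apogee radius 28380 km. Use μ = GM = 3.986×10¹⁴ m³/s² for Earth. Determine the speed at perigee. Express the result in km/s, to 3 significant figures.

v ≈ 9.87 km/s

Semi-major axis a = (r_p + r_a)/2 = 17506 km = 1.751×10⁷ m.
Vis-viva: v² = μ(2/r − 1/a) = 3.986×10¹⁴ × (3.016×10⁻⁷ − 5.712×10⁻⁸) = 9.745×10⁷ m²/s².
v = 9872 m/s = 9.872 km/s.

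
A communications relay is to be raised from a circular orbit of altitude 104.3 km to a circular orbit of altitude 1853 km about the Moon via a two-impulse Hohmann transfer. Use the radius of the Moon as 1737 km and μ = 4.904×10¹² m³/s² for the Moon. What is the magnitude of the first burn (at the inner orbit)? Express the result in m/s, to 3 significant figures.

r₁ = 1737 + 104.3 = 1841.3 km = 1.8413×10⁶ m.
r₂ = 1737 + 1853 = 3590.0 km = 3.5900×10⁶ m.
Transfer ellipse a_t = (r₁ + r₂)/2 = 2.716×10⁶ m.
At r₁: circular v_c1 = √(μ/r₁) = 1632 m/s; transfer-perilune v_p = √[μ(2/r₁ − 1/a_t)] = 1876 m/s.
Δv₁ = v_p − v_c1 = 244.4 m/s.

Δv ≈ 244 m/s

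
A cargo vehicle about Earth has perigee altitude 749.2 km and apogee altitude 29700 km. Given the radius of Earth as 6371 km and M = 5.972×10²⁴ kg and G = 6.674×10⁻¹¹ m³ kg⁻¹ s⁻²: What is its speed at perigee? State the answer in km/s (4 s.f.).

v ≈ 9.669 km/s

μ = GM = 6.674×10⁻¹¹ × 5.972×10²⁴ = 3.986×10¹⁴ m³/s².
r_p = 6371 + 749.2 = 7120.2 km = 7.1202×10⁶ m.
r_a = 6371 + 29700 = 36071 km = 3.6071×10⁷ m.
Semi-major axis a = (r_p + r_a)/2 = 21596 km = 2.160×10⁷ m.
Vis-viva: v² = μ(2/r − 1/a) = 3.986×10¹⁴ × (2.809×10⁻⁷ − 4.631×10⁻⁸) = 9.350×10⁷ m²/s².
v = 9669 m/s = 9.669 km/s.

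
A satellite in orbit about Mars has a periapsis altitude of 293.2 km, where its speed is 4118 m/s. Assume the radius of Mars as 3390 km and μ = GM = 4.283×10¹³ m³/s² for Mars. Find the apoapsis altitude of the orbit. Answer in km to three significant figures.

r_p = 3390 + 293.2 = 3683.2 km = 3.683×10⁶ m.
Specific energy ε = v²/2 − μ/r = -3.150×10⁶ J/kg, so a = −μ/(2ε) = 6.799×10⁶ m.
The apsides satisfy r_p + r_a = 2a, so the apoapsis radius is 2a − r_p = 9.916×10⁶ m = 9915.7 km.
Apoapsis altitude = 9915.7 − 3390 = 6525.7 km.

apoapsis altitude ≈ 6530 km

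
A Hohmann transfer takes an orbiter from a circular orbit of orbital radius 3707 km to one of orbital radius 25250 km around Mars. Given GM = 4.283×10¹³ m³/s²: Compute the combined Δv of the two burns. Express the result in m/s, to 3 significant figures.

r₁ = 3707 km = 3.707×10⁶ m.
r₂ = 25250 km = 2.525×10⁷ m.
Transfer ellipse a_t = (r₁ + r₂)/2 = 1.448×10⁷ m.
At r₁: circular v_c1 = √(μ/r₁) = 3399 m/s; transfer-periapsis v_p = √[μ(2/r₁ − 1/a_t)] = 4489 m/s.
Δv₁ = v_p − v_c1 = 1090 m/s.
At r₂: circular v_c2 = √(μ/r₂) = 1302 m/s; transfer-apoapsis v_a = √[μ(2/r₂ − 1/a_t)] = 659.0 m/s.
Δv₂ = v_c2 − v_a = 643.4 m/s.
Total Δv = Δv₁ + Δv₂ = 1733 m/s.

Δv_total ≈ 1730 m/s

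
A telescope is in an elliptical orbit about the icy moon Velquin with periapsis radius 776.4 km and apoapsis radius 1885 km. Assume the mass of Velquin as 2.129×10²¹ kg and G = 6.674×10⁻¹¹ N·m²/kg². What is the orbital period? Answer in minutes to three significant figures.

μ = GM = 6.674×10⁻¹¹ × 2.129×10²¹ = 1.421×10¹¹ m³/s².
Semi-major axis a = (r_p + r_a)/2 = (776.40 + 1885.0)/2 = 1330.7 km = 1.331×10⁶ m.
By Kepler's third law T = 2π√(a³/μ) = 2π × 4.072×10³ = 2.559×10⁴ s.
= 426.4 minutes.

T ≈ 426 minutes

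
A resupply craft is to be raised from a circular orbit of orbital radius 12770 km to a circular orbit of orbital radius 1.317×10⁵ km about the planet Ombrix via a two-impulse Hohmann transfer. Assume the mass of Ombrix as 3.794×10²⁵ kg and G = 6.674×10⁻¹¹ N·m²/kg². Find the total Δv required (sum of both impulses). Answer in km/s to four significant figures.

Δv_total ≈ 7.473 km/s

μ = GM = 6.674×10⁻¹¹ × 3.794×10²⁵ = 2.532×10¹⁵ m³/s².
r₁ = 12770 km = 1.277×10⁷ m.
r₂ = 1.317×10⁵ km = 1.317×10⁸ m.
Transfer ellipse a_t = (r₁ + r₂)/2 = 7.224×10⁷ m.
At r₁: circular v_c1 = √(μ/r₁) = 14080 m/s; transfer-periapsis v_p = √[μ(2/r₁ − 1/a_t)] = 19010 m/s.
Δv₁ = v_p − v_c1 = 4932 m/s.
At r₂: circular v_c2 = √(μ/r₂) = 4385 m/s; transfer-apoapsis v_a = √[μ(2/r₂ − 1/a_t)] = 1844 m/s.
Δv₂ = v_c2 − v_a = 2541 m/s.
Total Δv = Δv₁ + Δv₂ = 7473 m/s = 7.473 km/s.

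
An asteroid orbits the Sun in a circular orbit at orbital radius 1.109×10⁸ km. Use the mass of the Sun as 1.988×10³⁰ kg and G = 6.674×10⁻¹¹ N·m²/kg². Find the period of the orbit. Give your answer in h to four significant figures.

T ≈ 5596 h

μ = GM = 6.674×10⁻¹¹ × 1.988×10³⁰ = 1.327×10²⁰ m³/s².
r = 1.109×10⁸ km = 1.109×10¹¹ m.
Kepler's third law: T = 2π√(r³/μ) = 2π√((1.109×10¹¹)³ / 1.327×10²⁰).
r³/μ = 1.028×10¹³ s², so T = 2π × 3.206×10⁶ = 2.015×10⁷ s.
Converting: 2.015×10⁷ s ÷ 3600 = 5596 h.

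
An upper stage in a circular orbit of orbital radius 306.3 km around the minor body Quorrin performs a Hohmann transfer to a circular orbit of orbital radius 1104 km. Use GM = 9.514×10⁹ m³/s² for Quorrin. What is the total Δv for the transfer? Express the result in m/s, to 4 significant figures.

Δv_total ≈ 75.93 m/s

r₁ = 306.3 km = 3.063×10⁵ m.
r₂ = 1104 km = 1.104×10⁶ m.
Transfer ellipse a_t = (r₁ + r₂)/2 = 7.052×10⁵ m.
At r₁: circular v_c1 = √(μ/r₁) = 176.2 m/s; transfer-periapsis v_p = √[μ(2/r₁ − 1/a_t)] = 220.5 m/s.
Δv₁ = v_p − v_c1 = 44.28 m/s.
At r₂: circular v_c2 = √(μ/r₂) = 92.83 m/s; transfer-apoapsis v_a = √[μ(2/r₂ − 1/a_t)] = 61.18 m/s.
Δv₂ = v_c2 − v_a = 31.65 m/s.
Total Δv = Δv₁ + Δv₂ = 75.93 m/s.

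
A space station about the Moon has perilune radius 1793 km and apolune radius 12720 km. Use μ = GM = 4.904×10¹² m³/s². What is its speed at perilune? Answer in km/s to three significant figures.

v ≈ 2.19 km/s

Semi-major axis a = (r_p + r_a)/2 = 7256.5 km = 7.256×10⁶ m.
Vis-viva: v² = μ(2/r − 1/a) = 4.904×10¹² × (1.115×10⁻⁶ − 1.378×10⁻⁷) = 4.794×10⁶ m²/s².
v = 2190 m/s = 2.190 km/s.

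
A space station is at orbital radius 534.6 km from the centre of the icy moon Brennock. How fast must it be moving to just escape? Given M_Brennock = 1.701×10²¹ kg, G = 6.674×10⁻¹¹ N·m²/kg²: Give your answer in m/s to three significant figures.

v_esc ≈ 652 m/s

μ = GM = 6.674×10⁻¹¹ × 1.701×10²¹ = 1.135×10¹¹ m³/s².
r = 534.6 km = 5.346×10⁵ m.
Escape speed v_esc = √(2μ/r) = √(2 × 1.135×10¹¹ / 5.346×10⁵) = √(4.247×10⁵) = 651.7 m/s.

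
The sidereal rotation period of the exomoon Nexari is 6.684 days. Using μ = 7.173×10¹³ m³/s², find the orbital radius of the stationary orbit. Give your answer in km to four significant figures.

T = 6.684 days = 5.775×10⁵ s.
A synchronous orbit has period T, so by Kepler's third law a = (μT²/4π²)^(1/3).
μT²/4π² = 7.173×10¹³ × (5.775×10⁵)² / 39.48 = 6.060×10²³ m³.
a = 8.462×10⁷ m = 84621 km.

r_sync ≈ 84620 km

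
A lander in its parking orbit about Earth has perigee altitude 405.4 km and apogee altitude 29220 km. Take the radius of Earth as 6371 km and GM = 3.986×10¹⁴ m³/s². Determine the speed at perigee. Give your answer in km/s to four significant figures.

r_p = 6371 + 405.4 = 6776.4 km = 6.7764×10⁶ m.
r_a = 6371 + 29220 = 35591 km = 3.5591×10⁷ m.
Semi-major axis a = (r_p + r_a)/2 = 21184 km = 2.118×10⁷ m.
Vis-viva: v² = μ(2/r − 1/a) = 3.986×10¹⁴ × (2.951×10⁻⁷ − 4.721×10⁻⁸) = 9.883×10⁷ m²/s².
v = 9941 m/s = 9.941 km/s.

v ≈ 9.941 km/s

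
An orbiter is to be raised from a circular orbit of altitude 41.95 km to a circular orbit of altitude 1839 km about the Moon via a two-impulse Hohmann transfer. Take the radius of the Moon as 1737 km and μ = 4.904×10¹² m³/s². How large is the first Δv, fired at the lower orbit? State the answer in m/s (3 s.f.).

r₁ = 1737 + 41.95 = 1779.0 km = 1.7790×10⁶ m.
r₂ = 1737 + 1839 = 3576.0 km = 3.5760×10⁶ m.
Transfer ellipse a_t = (r₁ + r₂)/2 = 2.677×10⁶ m.
At r₁: circular v_c1 = √(μ/r₁) = 1660 m/s; transfer-perilune v_p = √[μ(2/r₁ − 1/a_t)] = 1919 m/s.
Δv₁ = v_p − v_c1 = 258.5 m/s.

Δv ≈ 258 m/s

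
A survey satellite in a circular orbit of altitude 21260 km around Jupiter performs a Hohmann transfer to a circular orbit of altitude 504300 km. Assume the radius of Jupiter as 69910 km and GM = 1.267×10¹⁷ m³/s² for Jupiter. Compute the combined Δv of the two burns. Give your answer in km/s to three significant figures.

Δv_total ≈ 18.8 km/s

r₁ = 69910 + 21260 = 91170 km = 9.1170×10⁷ m.
r₂ = 69910 + 504300 = 574210 km = 5.7421×10⁸ m.
Transfer ellipse a_t = (r₁ + r₂)/2 = 3.327×10⁸ m.
At r₁: circular v_c1 = √(μ/r₁) = 37280 m/s; transfer-perijove v_p = √[μ(2/r₁ − 1/a_t)] = 48980 m/s.
Δv₁ = v_p − v_c1 = 11700 m/s.
At r₂: circular v_c2 = √(μ/r₂) = 14850 m/s; transfer-apojove v_a = √[μ(2/r₂ − 1/a_t)] = 7776 m/s.
Δv₂ = v_c2 − v_a = 7078 m/s.
Total Δv = Δv₁ + Δv₂ = 18770 m/s = 18.77 km/s.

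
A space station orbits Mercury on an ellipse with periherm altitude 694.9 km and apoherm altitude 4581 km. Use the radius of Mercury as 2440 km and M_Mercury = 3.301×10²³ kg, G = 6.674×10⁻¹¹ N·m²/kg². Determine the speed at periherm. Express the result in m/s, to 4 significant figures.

μ = GM = 6.674×10⁻¹¹ × 3.301×10²³ = 2.203×10¹³ m³/s².
r_p = 2440 + 694.9 = 3134.9 km = 3.1349×10⁶ m.
r_a = 2440 + 4581 = 7021.0 km = 7.0210×10⁶ m.
Semi-major axis a = (r_p + r_a)/2 = 5077.9 km = 5.078×10⁶ m.
Vis-viva: v² = μ(2/r − 1/a) = 2.203×10¹³ × (6.380×10⁻⁷ − 1.969×10⁻⁷) = 9.717×10⁶ m²/s².
v = 3117 m/s.

v ≈ 3117 m/s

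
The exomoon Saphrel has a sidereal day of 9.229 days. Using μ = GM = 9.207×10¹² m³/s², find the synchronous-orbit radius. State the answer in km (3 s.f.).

T = 9.229 days = 7.974×10⁵ s.
A synchronous orbit has period T, so by Kepler's third law a = (μT²/4π²)^(1/3).
μT²/4π² = 9.207×10¹² × (7.974×10⁵)² / 39.48 = 1.483×10²³ m³.
a = 5.293×10⁷ m = 52930 km.

r_sync ≈ 52900 km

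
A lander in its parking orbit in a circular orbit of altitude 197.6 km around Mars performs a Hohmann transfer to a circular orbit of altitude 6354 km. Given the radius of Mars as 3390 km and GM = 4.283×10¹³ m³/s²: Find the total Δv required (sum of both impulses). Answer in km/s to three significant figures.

r₁ = 3390 + 197.6 = 3587.6 km = 3.5876×10⁶ m.
r₂ = 3390 + 6354 = 9744.0 km = 9.7440×10⁶ m.
Transfer ellipse a_t = (r₁ + r₂)/2 = 6.666×10⁶ m.
At r₁: circular v_c1 = √(μ/r₁) = 3455 m/s; transfer-periapsis v_p = √[μ(2/r₁ − 1/a_t)] = 4177 m/s.
Δv₁ = v_p − v_c1 = 722.3 m/s.
At r₂: circular v_c2 = √(μ/r₂) = 2097 m/s; transfer-apoapsis v_a = √[μ(2/r₂ − 1/a_t)] = 1538 m/s.
Δv₂ = v_c2 − v_a = 558.5 m/s.
Total Δv = Δv₁ + Δv₂ = 1281 m/s = 1.281 km/s.

Δv_total ≈ 1.28 km/s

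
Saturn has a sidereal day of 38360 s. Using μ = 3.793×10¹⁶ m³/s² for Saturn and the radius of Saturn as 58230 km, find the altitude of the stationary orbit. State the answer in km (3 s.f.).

h_sync ≈ 54000 km

A synchronous orbit has period T, so by Kepler's third law a = (μT²/4π²)^(1/3).
μT²/4π² = 3.793×10¹⁶ × (3.836×10⁴)² / 39.48 = 1.414×10²⁴ m³.
a = 1.122×10⁸ m = 1.1223×10⁵ km.
Altitude h = a − R = 1.1223×10⁵ − 58230 = 54005 km.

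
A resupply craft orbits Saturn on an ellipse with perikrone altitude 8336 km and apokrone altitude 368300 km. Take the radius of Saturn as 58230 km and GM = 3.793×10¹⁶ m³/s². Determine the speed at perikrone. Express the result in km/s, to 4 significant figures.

r_p = 58230 + 8336 = 66566 km = 6.6566×10⁷ m.
r_a = 58230 + 368300 = 426530 km = 4.2653×10⁸ m.
Semi-major axis a = (r_p + r_a)/2 = 2.4655×10⁵ km = 2.465×10⁸ m.
Vis-viva: v² = μ(2/r − 1/a) = 3.793×10¹⁶ × (3.005×10⁻⁸ − 4.056×10⁻⁹) = 9.858×10⁸ m²/s².
v = 31400 m/s = 31.40 km/s.

v ≈ 31.40 km/s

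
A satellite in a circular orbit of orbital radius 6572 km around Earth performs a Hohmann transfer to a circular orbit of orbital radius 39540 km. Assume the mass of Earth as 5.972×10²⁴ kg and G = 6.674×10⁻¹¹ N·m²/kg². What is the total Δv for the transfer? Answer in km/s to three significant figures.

μ = GM = 6.674×10⁻¹¹ × 5.972×10²⁴ = 3.986×10¹⁴ m³/s².
r₁ = 6572 km = 6.572×10⁶ m.
r₂ = 39540 km = 3.954×10⁷ m.
Transfer ellipse a_t = (r₁ + r₂)/2 = 2.306×10⁷ m.
At r₁: circular v_c1 = √(μ/r₁) = 7788 m/s; transfer-perigee v_p = √[μ(2/r₁ − 1/a_t)] = 10200 m/s.
Δv₁ = v_p − v_c1 = 2411 m/s.
At r₂: circular v_c2 = √(μ/r₂) = 3175 m/s; transfer-apogee v_a = √[μ(2/r₂ − 1/a_t)] = 1695 m/s.
Δv₂ = v_c2 − v_a = 1480 m/s.
Total Δv = Δv₁ + Δv₂ = 3891 m/s = 3.891 km/s.

Δv_total ≈ 3.89 km/s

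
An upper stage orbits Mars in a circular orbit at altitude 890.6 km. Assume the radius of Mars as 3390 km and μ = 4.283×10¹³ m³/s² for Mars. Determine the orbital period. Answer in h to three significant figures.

r = 3390 + 890.6 = 4280.6 km = 4.2806×10⁶ m.
Kepler's third law: T = 2π√(r³/μ) = 2π√((4.281×10⁶)³ / 4.283×10¹³).
r³/μ = 1.831×10⁶ s², so T = 2π × 1.353×10³ = 8.503×10³ s.
Converting: 8.503×10³ s ÷ 3600 = 2.362 h.

T ≈ 2.36 h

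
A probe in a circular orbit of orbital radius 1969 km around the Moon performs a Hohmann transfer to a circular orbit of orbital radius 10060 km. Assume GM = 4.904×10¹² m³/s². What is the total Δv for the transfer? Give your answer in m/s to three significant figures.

Δv_total ≈ 762 m/s

r₁ = 1969 km = 1.969×10⁶ m.
r₂ = 10060 km = 1.006×10⁷ m.
Transfer ellipse a_t = (r₁ + r₂)/2 = 6.014×10⁶ m.
At r₁: circular v_c1 = √(μ/r₁) = 1578 m/s; transfer-perilune v_p = √[μ(2/r₁ − 1/a_t)] = 2041 m/s.
Δv₁ = v_p − v_c1 = 462.9 m/s.
At r₂: circular v_c2 = √(μ/r₂) = 698.2 m/s; transfer-apolune v_a = √[μ(2/r₂ − 1/a_t)] = 399.5 m/s.
Δv₂ = v_c2 − v_a = 298.7 m/s.
Total Δv = Δv₁ + Δv₂ = 761.6 m/s.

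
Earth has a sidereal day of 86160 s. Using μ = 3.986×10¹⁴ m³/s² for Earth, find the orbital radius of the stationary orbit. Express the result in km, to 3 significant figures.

A synchronous orbit has period T, so by Kepler's third law a = (μT²/4π²)^(1/3).
μT²/4π² = 3.986×10¹⁴ × (8.616×10⁴)² / 39.48 = 7.495×10²² m³.
a = 4.216×10⁷ m = 42163 km.

r_sync ≈ 42200 km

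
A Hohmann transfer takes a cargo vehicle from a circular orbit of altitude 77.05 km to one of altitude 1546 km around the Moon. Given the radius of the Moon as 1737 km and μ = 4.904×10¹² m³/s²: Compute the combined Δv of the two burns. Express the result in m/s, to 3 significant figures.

r₁ = 1737 + 77.05 = 1814.0 km = 1.8140×10⁶ m.
r₂ = 1737 + 1546 = 3283.0 km = 3.2830×10⁶ m.
Transfer ellipse a_t = (r₁ + r₂)/2 = 2.549×10⁶ m.
At r₁: circular v_c1 = √(μ/r₁) = 1644 m/s; transfer-perilune v_p = √[μ(2/r₁ − 1/a_t)] = 1866 m/s.
Δv₁ = v_p − v_c1 = 221.9 m/s.
At r₂: circular v_c2 = √(μ/r₂) = 1222 m/s; transfer-apolune v_a = √[μ(2/r₂ − 1/a_t)] = 1031 m/s.
Δv₂ = v_c2 − v_a = 191.0 m/s.
Total Δv = Δv₁ + Δv₂ = 413.0 m/s.

Δv_total ≈ 413 m/s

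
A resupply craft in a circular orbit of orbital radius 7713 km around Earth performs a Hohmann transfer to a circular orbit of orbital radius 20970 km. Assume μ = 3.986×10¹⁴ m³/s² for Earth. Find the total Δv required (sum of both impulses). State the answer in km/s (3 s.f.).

Δv_total ≈ 2.67 km/s

r₁ = 7713 km = 7.713×10⁶ m.
r₂ = 20970 km = 2.097×10⁷ m.
Transfer ellipse a_t = (r₁ + r₂)/2 = 1.434×10⁷ m.
At r₁: circular v_c1 = √(μ/r₁) = 7189 m/s; transfer-perigee v_p = √[μ(2/r₁ − 1/a_t)] = 8693 m/s.
Δv₁ = v_p − v_c1 = 1504 m/s.
At r₂: circular v_c2 = √(μ/r₂) = 4360 m/s; transfer-apogee v_a = √[μ(2/r₂ − 1/a_t)] = 3197 m/s.
Δv₂ = v_c2 − v_a = 1163 m/s.
Total Δv = Δv₁ + Δv₂ = 2667 m/s = 2.667 km/s.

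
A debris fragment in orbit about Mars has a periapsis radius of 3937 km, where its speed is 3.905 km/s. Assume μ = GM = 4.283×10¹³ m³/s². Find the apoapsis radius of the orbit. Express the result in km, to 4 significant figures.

apoapsis radius ≈ 9224 km

r_p = 3.937×10⁶ m.
Specific energy ε = v²/2 − μ/r = -3.254×10⁶ J/kg, so a = −μ/(2ε) = 6.580×10⁶ m.
The apsides satisfy r_p + r_a = 2a, so the apoapsis radius is 2a − r_p = 9.224×10⁶ m = 9223.9 km.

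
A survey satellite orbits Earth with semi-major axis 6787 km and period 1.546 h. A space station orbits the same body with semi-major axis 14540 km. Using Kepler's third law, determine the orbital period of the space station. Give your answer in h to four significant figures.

T₂ ≈ 4.848 h

Kepler's third law: T² ∝ a³, so T₂ = T₁ (a₂/a₁)^(3/2).
a₂/a₁ = 2.142, (a₂/a₁)^(3/2) = 3.136.
T₂ = 1.546 × 3.136 = 4.848 h.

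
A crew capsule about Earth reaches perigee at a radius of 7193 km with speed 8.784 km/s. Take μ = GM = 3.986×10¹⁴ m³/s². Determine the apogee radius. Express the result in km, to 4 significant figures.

r_p = 7.193×10⁶ m.
Specific energy ε = v²/2 − μ/r = -1.684×10⁷ J/kg, so a = −μ/(2ε) = 1.184×10⁷ m.
The apsides satisfy r_p + r_a = 2a, so the apogee radius is 2a − r_p = 1.648×10⁷ m = 16483 km.

apogee radius ≈ 16480 km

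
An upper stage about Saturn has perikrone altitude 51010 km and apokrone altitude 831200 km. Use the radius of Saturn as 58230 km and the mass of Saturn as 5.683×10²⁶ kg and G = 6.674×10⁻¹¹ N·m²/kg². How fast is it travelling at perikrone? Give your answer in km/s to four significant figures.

μ = GM = 6.674×10⁻¹¹ × 5.683×10²⁶ = 3.793×10¹⁶ m³/s².
r_p = 58230 + 51010 = 109240 km = 1.0924×10⁸ m.
r_a = 58230 + 831200 = 889430 km = 8.8943×10⁸ m.
Semi-major axis a = (r_p + r_a)/2 = 4.9934×10⁵ km = 4.993×10⁸ m.
Vis-viva: v² = μ(2/r − 1/a) = 3.793×10¹⁶ × (1.831×10⁻⁸ − 2.003×10⁻⁹) = 6.184×10⁸ m²/s².
v = 24870 m/s = 24.87 km/s.

v ≈ 24.87 km/s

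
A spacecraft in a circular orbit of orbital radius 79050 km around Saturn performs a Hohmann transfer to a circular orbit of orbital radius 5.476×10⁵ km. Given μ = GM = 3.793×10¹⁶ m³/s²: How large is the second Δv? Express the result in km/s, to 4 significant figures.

r₁ = 79050 km = 7.905×10⁷ m.
r₂ = 5.476×10⁵ km = 5.476×10⁸ m.
Transfer ellipse a_t = (r₁ + r₂)/2 = 3.133×10⁸ m.
At r₁: circular v_c1 = √(μ/r₁) = 21900 m/s; transfer-perikrone v_p = √[μ(2/r₁ − 1/a_t)] = 28960 m/s.
At r₂: circular v_c2 = √(μ/r₂) = 8323 m/s; transfer-apokrone v_a = √[μ(2/r₂ − 1/a_t)] = 4180 m/s.
Δv₂ = v_c2 − v_a = 4142 m/s.
= 4.142 km/s.

Δv ≈ 4.142 km/s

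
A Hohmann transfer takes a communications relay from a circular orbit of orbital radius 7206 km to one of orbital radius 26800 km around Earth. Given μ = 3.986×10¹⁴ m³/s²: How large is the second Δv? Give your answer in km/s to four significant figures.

r₁ = 7206 km = 7.206×10⁶ m.
r₂ = 26800 km = 2.680×10⁷ m.
Transfer ellipse a_t = (r₁ + r₂)/2 = 1.700×10⁷ m.
At r₁: circular v_c1 = √(μ/r₁) = 7437 m/s; transfer-perigee v_p = √[μ(2/r₁ − 1/a_t)] = 9337 m/s.
At r₂: circular v_c2 = √(μ/r₂) = 3857 m/s; transfer-apogee v_a = √[μ(2/r₂ − 1/a_t)] = 2511 m/s.
Δv₂ = v_c2 − v_a = 1346 m/s.
= 1.346 km/s.

Δv ≈ 1.346 km/s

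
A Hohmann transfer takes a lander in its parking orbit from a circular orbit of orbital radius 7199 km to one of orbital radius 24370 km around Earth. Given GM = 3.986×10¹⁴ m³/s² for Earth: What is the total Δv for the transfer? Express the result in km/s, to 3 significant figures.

Δv_total ≈ 3.12 km/s

r₁ = 7199 km = 7.199×10⁶ m.
r₂ = 24370 km = 2.437×10⁷ m.
Transfer ellipse a_t = (r₁ + r₂)/2 = 1.578×10⁷ m.
At r₁: circular v_c1 = √(μ/r₁) = 7441 m/s; transfer-perigee v_p = √[μ(2/r₁ − 1/a_t)] = 9246 m/s.
Δv₁ = v_p − v_c1 = 1805 m/s.
At r₂: circular v_c2 = √(μ/r₂) = 4044 m/s; transfer-apogee v_a = √[μ(2/r₂ − 1/a_t)] = 2731 m/s.
Δv₂ = v_c2 − v_a = 1313 m/s.
Total Δv = Δv₁ + Δv₂ = 3118 m/s = 3.118 km/s.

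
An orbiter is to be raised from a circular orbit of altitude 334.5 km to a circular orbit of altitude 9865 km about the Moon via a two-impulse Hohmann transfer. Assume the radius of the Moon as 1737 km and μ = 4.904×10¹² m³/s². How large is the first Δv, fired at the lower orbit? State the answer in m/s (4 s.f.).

Δv ≈ 465.7 m/s

r₁ = 1737 + 334.5 = 2071.5 km = 2.0715×10⁶ m.
r₂ = 1737 + 9865 = 11602 km = 1.1602×10⁷ m.
Transfer ellipse a_t = (r₁ + r₂)/2 = 6.837×10⁶ m.
At r₁: circular v_c1 = √(μ/r₁) = 1539 m/s; transfer-perilune v_p = √[μ(2/r₁ − 1/a_t)] = 2004 m/s.
Δv₁ = v_p − v_c1 = 465.7 m/s.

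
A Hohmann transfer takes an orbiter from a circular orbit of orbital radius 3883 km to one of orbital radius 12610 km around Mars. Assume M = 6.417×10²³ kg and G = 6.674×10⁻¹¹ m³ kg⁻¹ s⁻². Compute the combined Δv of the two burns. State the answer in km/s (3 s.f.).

μ = GM = 6.674×10⁻¹¹ × 6.417×10²³ = 4.283×10¹³ m³/s².
r₁ = 3883 km = 3.883×10⁶ m.
r₂ = 12610 km = 1.261×10⁷ m.
Transfer ellipse a_t = (r₁ + r₂)/2 = 8.246×10⁶ m.
At r₁: circular v_c1 = √(μ/r₁) = 3321 m/s; transfer-periapsis v_p = √[μ(2/r₁ − 1/a_t)] = 4107 m/s.
Δv₁ = v_p − v_c1 = 785.7 m/s.
At r₂: circular v_c2 = √(μ/r₂) = 1843 m/s; transfer-apoapsis v_a = √[μ(2/r₂ − 1/a_t)] = 1265 m/s.
Δv₂ = v_c2 − v_a = 578.3 m/s.
Total Δv = Δv₁ + Δv₂ = 1364 m/s = 1.364 km/s.

Δv_total ≈ 1.36 km/s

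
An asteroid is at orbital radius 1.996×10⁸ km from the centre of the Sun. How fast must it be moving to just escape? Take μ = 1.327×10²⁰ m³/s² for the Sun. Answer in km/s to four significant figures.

v_esc ≈ 36.46 km/s

r = 1.996×10⁸ km = 1.996×10¹¹ m.
Escape speed v_esc = √(2μ/r) = √(2 × 1.327×10²⁰ / 1.996×10¹¹) = √(1.330×10⁹) = 36460 m/s.
= 36.46 km/s.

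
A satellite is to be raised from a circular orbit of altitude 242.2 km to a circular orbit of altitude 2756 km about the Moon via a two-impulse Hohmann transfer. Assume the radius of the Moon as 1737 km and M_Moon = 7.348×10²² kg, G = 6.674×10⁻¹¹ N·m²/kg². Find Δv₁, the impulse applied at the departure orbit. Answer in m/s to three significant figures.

Δv ≈ 281 m/s

μ = GM = 6.674×10⁻¹¹ × 7.348×10²² = 4.904×10¹² m³/s².
r₁ = 1737 + 242.2 = 1979.2 km = 1.9792×10⁶ m.
r₂ = 1737 + 2756 = 4493.0 km = 4.4930×10⁶ m.
Transfer ellipse a_t = (r₁ + r₂)/2 = 3.236×10⁶ m.
At r₁: circular v_c1 = √(μ/r₁) = 1574 m/s; transfer-perilune v_p = √[μ(2/r₁ − 1/a_t)] = 1855 m/s.
Δv₁ = v_p − v_c1 = 280.7 m/s.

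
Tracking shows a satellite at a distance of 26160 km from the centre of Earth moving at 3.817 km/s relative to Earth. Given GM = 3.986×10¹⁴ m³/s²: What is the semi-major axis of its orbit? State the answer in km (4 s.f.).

r = 2.616×10⁷ m.
Specific orbital energy ε = v²/2 − μ/r = (3817)²/2 − 3.986×10¹⁴/2.616×10⁷ = -7.952×10⁶ J/kg.
Since ε = −μ/(2a), a = −μ/(2ε) = 2.506×10⁷ m = 25062 km.

a ≈ 25060 km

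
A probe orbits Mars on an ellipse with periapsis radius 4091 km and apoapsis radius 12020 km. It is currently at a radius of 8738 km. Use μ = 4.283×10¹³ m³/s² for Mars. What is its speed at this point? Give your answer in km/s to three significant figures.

v ≈ 2.12 km/s

Semi-major axis a = (r_p + r_a)/2 = 8055.5 km = 8.056×10⁶ m.
Vis-viva: v² = μ(2/r − 1/a) = 4.283×10¹³ × (2.289×10⁻⁷ − 1.241×10⁻⁷) = 4.486×10⁶ m²/s².
v = 2118 m/s = 2.118 km/s.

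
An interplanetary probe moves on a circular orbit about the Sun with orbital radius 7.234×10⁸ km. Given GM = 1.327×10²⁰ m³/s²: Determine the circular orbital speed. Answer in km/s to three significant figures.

r = 7.234×10⁸ km = 7.234×10¹¹ m.
For a circular orbit v = √(μ/r) = √(1.327×10²⁰ / 7.234×10¹¹) = √(1.834×10⁸) = 13540 m/s.
That is 13.54 km/s.

v ≈ 13.5 km/s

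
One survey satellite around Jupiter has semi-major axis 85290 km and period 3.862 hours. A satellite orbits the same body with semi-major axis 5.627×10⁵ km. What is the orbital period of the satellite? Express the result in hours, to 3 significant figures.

Kepler's third law: T² ∝ a³, so T₂ = T₁ (a₂/a₁)^(3/2).
a₂/a₁ = 6.597, (a₂/a₁)^(3/2) = 16.95.
T₂ = 3.862 × 16.95 = 65.45 hours.

T₂ ≈ 65.4 hours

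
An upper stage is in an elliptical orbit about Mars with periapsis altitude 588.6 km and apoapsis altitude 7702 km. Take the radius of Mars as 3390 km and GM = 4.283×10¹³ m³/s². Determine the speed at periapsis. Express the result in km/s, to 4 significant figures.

r_p = 3390 + 588.6 = 3978.6 km = 3.9786×10⁶ m.
r_a = 3390 + 7702 = 11092 km = 1.1092×10⁷ m.
Semi-major axis a = (r_p + r_a)/2 = 7535.3 km = 7.535×10⁶ m.
Vis-viva: v² = μ(2/r − 1/a) = 4.283×10¹³ × (5.027×10⁻⁷ − 1.327×10⁻⁷) = 1.585×10⁷ m²/s².
v = 3981 m/s = 3.981 km/s.

v ≈ 3.981 km/s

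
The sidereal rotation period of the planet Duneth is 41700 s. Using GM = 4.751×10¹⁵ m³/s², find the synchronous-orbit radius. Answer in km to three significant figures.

r_sync ≈ 59400 km

A synchronous orbit has period T, so by Kepler's third law a = (μT²/4π²)^(1/3).
μT²/4π² = 4.751×10¹⁵ × (4.170×10⁴)² / 39.48 = 2.093×10²³ m³.
a = 5.937×10⁷ m = 59370 km.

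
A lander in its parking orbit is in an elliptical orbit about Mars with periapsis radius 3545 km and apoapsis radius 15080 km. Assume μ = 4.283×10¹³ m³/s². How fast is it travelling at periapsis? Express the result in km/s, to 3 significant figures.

v ≈ 4.42 km/s

Semi-major axis a = (r_p + r_a)/2 = 9312.5 km = 9.312×10⁶ m.
Vis-viva: v² = μ(2/r − 1/a) = 4.283×10¹³ × (5.642×10⁻⁷ − 1.074×10⁻⁷) = 1.956×10⁷ m²/s².
v = 4423 m/s = 4.423 km/s.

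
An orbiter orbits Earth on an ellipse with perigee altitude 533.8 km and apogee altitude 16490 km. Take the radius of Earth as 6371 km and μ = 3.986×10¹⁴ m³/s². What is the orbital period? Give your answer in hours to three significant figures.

r_p = 6371 + 533.8 = 6904.8 km = 6.9048×10⁶ m.
r_a = 6371 + 16490 = 22861 km = 2.2861×10⁷ m.
Semi-major axis a = (r_p + r_a)/2 = (6904.8 + 22861)/2 = 14883 km = 1.488×10⁷ m.
By Kepler's third law T = 2π√(a³/μ) = 2π × 2.876×10³ = 1.807×10⁴ s.
= 5.019 hours.

T ≈ 5.02 hours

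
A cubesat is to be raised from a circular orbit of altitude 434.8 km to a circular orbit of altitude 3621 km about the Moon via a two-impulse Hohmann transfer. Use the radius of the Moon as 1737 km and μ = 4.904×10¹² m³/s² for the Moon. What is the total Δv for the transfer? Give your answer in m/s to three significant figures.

r₁ = 1737 + 434.8 = 2171.8 km = 2.1718×10⁶ m.
r₂ = 1737 + 3621 = 5358.0 km = 5.3580×10⁶ m.
Transfer ellipse a_t = (r₁ + r₂)/2 = 3.765×10⁶ m.
At r₁: circular v_c1 = √(μ/r₁) = 1503 m/s; transfer-perilune v_p = √[μ(2/r₁ − 1/a_t)] = 1793 m/s.
Δv₁ = v_p − v_c1 = 290.0 m/s.
At r₂: circular v_c2 = √(μ/r₂) = 956.7 m/s; transfer-apolune v_a = √[μ(2/r₂ − 1/a_t)] = 726.6 m/s.
Δv₂ = v_c2 − v_a = 230.1 m/s.
Total Δv = Δv₁ + Δv₂ = 520.0 m/s.

Δv_total ≈ 520 m/s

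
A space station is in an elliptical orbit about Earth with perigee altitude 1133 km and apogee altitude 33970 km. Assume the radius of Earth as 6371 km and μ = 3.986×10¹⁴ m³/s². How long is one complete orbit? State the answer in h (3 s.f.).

T ≈ 10.2 h

r_p = 6371 + 1133 = 7504.0 km = 7.5040×10⁶ m.
r_a = 6371 + 33970 = 40341 km = 4.0341×10⁷ m.
Semi-major axis a = (r_p + r_a)/2 = (7504.0 + 40341)/2 = 23922 km = 2.392×10⁷ m.
By Kepler's third law T = 2π√(a³/μ) = 2π × 5.861×10³ = 3.682×10⁴ s.
= 10.23 h.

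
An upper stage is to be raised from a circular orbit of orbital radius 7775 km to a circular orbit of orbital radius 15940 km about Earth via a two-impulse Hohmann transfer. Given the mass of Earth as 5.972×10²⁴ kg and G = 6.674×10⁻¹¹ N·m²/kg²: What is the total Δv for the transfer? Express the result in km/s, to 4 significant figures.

μ = GM = 6.674×10⁻¹¹ × 5.972×10²⁴ = 3.986×10¹⁴ m³/s².
r₁ = 7775 km = 7.775×10⁶ m.
r₂ = 15940 km = 1.594×10⁷ m.
Transfer ellipse a_t = (r₁ + r₂)/2 = 1.186×10⁷ m.
At r₁: circular v_c1 = √(μ/r₁) = 7160 m/s; transfer-perigee v_p = √[μ(2/r₁ − 1/a_t)] = 8301 m/s.
Δv₁ = v_p − v_c1 = 1142 m/s.
At r₂: circular v_c2 = √(μ/r₂) = 5000 m/s; transfer-apogee v_a = √[μ(2/r₂ − 1/a_t)] = 4049 m/s.
Δv₂ = v_c2 − v_a = 951.3 m/s.
Total Δv = Δv₁ + Δv₂ = 2093 m/s = 2.093 km/s.

Δv_total ≈ 2.093 km/s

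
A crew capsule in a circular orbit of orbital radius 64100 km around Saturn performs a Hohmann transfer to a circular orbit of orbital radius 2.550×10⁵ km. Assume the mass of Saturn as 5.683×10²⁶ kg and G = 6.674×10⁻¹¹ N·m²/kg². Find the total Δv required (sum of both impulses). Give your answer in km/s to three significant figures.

Δv_total ≈ 10.9 km/s

μ = GM = 6.674×10⁻¹¹ × 5.683×10²⁶ = 3.793×10¹⁶ m³/s².
r₁ = 64100 km = 6.410×10⁷ m.
r₂ = 2.550×10⁵ km = 2.550×10⁸ m.
Transfer ellipse a_t = (r₁ + r₂)/2 = 1.596×10⁸ m.
At r₁: circular v_c1 = √(μ/r₁) = 24330 m/s; transfer-perikrone v_p = √[μ(2/r₁ − 1/a_t)] = 30750 m/s.
Δv₁ = v_p − v_c1 = 6427 m/s.
At r₂: circular v_c2 = √(μ/r₂) = 12200 m/s; transfer-apokrone v_a = √[μ(2/r₂ − 1/a_t)] = 7730 m/s.
Δv₂ = v_c2 − v_a = 4466 m/s.
Total Δv = Δv₁ + Δv₂ = 10890 m/s = 10.89 km/s.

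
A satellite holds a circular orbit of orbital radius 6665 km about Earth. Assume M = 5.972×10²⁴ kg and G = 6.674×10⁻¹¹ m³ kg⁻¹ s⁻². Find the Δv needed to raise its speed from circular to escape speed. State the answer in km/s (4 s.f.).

μ = GM = 6.674×10⁻¹¹ × 5.972×10²⁴ = 3.986×10¹⁴ m³/s².
r = 6665 km = 6.665×10⁶ m.
Circular speed v_c = √(μ/r) = 7733 m/s.
Escape speed v_esc = √(2μ/r) = √2 × v_c = 10940 m/s.
Δv = v_esc − v_c = 3203 m/s = 3.203 km/s.

Δv ≈ 3.203 km/s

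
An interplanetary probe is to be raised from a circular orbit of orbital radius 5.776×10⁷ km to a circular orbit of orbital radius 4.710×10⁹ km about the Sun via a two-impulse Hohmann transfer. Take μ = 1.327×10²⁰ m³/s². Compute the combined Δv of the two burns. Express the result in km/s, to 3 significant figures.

r₁ = 5.776×10⁷ km = 5.776×10¹⁰ m.
r₂ = 4.710×10⁹ km = 4.710×10¹² m.
Transfer ellipse a_t = (r₁ + r₂)/2 = 2.384×10¹² m.
At r₁: circular v_c1 = √(μ/r₁) = 47930 m/s; transfer-perihelion v_p = √[μ(2/r₁ − 1/a_t)] = 67370 m/s.
Δv₁ = v_p − v_c1 = 19440 m/s.
At r₂: circular v_c2 = √(μ/r₂) = 5308 m/s; transfer-aphelion v_a = √[μ(2/r₂ − 1/a_t)] = 826.2 m/s.
Δv₂ = v_c2 − v_a = 4482 m/s.
Total Δv = Δv₁ + Δv₂ = 23920 m/s = 23.92 km/s.

Δv_total ≈ 23.9 km/s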